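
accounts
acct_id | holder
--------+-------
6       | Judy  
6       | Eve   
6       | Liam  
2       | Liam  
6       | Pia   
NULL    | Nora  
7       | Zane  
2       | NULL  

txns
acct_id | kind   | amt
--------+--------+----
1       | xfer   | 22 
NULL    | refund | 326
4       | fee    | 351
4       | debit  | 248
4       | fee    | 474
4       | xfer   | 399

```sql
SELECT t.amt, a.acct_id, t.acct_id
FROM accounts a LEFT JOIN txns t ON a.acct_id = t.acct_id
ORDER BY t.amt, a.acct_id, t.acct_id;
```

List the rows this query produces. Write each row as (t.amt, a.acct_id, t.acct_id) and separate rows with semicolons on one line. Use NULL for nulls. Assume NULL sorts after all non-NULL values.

(NULL, 2, NULL); (NULL, 2, NULL); (NULL, 6, NULL); (NULL, 6, NULL); (NULL, 6, NULL); (NULL, 6, NULL); (NULL, 7, NULL); (NULL, NULL, NULL)

LEFT JOIN keeps every row from `accounts`; unmatched rows get NULL for `txns`'s columns.
Matching on a.acct_id = t.acct_id. A NULL in a compared column never satisfies the condition.
- a row (acct_id=6): no match → kept, t columns NULL.
- a row (acct_id=6): no match → kept, t columns NULL.
- a row (acct_id=6): no match → kept, t columns NULL.
- a row (acct_id=2): no match → kept, t columns NULL.
- a row (acct_id=6): no match → kept, t columns NULL.
- a row (acct_id=NULL): no match → kept, t columns NULL.
- a row (acct_id=7): no match → kept, t columns NULL.
- a row (acct_id=2): no match → kept, t columns NULL.
After projecting and ordering:
t.amt | a.acct_id | t.acct_id
NULL | 2 | NULL
NULL | 2 | NULL
NULL | 6 | NULL
NULL | 6 | NULL
NULL | 6 | NULL
NULL | 6 | NULL
NULL | 7 | NULL
NULL | NULL | NULL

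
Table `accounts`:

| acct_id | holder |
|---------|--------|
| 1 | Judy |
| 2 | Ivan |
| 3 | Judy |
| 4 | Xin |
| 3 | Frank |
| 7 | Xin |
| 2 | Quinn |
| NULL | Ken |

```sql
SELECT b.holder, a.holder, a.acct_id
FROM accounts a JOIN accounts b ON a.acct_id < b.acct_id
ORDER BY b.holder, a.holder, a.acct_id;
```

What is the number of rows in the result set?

19

INNER JOIN keeps only pairs where the ON condition holds.
Matching on a.acct_id < b.acct_id. A NULL in a compared column never satisfies the condition.
- a row (acct_id=1): matches 6 b row(s) → 6 output row(s).
- a row (acct_id=2): matches 4 b row(s) → 4 output row(s).
- a row (acct_id=3): matches 2 b row(s) → 2 output row(s).
- a row (acct_id=4): matches 1 b row(s) → 1 output row(s).
- a row (acct_id=3): matches 2 b row(s) → 2 output row(s).
- a row (acct_id=7): no match → dropped.
- a row (acct_id=2): matches 4 b row(s) → 4 output row(s).
- a row (acct_id=NULL): no match → dropped.
Total: 19 rows.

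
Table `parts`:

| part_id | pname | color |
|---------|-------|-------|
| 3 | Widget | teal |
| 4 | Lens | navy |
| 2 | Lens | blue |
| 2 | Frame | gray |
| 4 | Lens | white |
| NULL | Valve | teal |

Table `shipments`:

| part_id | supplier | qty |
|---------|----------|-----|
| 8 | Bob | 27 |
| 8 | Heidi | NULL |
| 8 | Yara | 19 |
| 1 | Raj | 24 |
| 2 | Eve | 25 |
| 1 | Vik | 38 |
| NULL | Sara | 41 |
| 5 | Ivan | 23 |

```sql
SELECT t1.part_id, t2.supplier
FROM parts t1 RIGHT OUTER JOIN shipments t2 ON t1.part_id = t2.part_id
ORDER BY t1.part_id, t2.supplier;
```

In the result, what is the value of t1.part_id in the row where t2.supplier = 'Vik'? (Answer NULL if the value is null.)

RIGHT JOIN keeps every row from `shipments`; unmatched rows get NULL for `parts`'s columns.
Matching on t1.part_id = t2.part_id. A NULL in a compared column never satisfies the condition.
Matched pairs: 2; unmatched t2 rows kept: 7.

NULL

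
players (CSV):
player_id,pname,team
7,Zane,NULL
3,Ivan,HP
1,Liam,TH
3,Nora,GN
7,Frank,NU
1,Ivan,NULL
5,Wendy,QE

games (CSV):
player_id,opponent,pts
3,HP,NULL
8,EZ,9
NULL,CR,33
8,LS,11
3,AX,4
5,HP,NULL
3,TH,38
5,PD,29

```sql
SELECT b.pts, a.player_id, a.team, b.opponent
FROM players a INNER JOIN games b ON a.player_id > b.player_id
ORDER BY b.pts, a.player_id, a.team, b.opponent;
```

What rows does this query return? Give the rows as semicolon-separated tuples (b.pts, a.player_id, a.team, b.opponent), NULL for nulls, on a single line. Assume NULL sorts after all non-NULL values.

INNER JOIN keeps only pairs where the ON condition holds.
Matching on a.player_id > b.player_id. A NULL in a compared column never satisfies the condition.
- a (player_id=7) pairs with 5 row(s) of b.
- a (player_id=3) has no partner → excluded.
- a (player_id=1) has no partner → excluded.
- a (player_id=3) has no partner → excluded.
- a (player_id=7) pairs with 5 row(s) of b.
- a (player_id=1) has no partner → excluded.
- a (player_id=5) pairs with 3 row(s) of b.

(4, 5, QE, AX); (4, 7, NU, AX); (4, 7, NULL, AX); (29, 7, NU, PD); (29, 7, NULL, PD); (38, 5, QE, TH); (38, 7, NU, TH); (38, 7, NULL, TH); (NULL, 5, QE, HP); (NULL, 7, NU, HP); (NULL, 7, NU, HP); (NULL, 7, NULL, HP); (NULL, 7, NULL, HP)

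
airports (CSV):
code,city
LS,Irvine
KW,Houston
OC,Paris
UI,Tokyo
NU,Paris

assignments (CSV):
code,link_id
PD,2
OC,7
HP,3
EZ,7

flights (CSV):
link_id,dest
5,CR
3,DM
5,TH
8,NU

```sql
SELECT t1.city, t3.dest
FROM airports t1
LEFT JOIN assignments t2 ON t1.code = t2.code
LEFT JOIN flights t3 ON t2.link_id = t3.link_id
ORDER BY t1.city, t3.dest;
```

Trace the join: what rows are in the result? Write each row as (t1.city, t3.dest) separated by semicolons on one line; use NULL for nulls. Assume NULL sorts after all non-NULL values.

Step 1 — t1 LEFT JOIN t2 on code → 5 row(s).
Then LEFT JOIN `flights t3` on link_id: each of those 5 rows is kept; rows whose t2.link_id has no match in t3 get NULL for t3's columns.

(Houston, NULL); (Irvine, NULL); (Paris, NULL); (Paris, NULL); (Tokyo, NULL)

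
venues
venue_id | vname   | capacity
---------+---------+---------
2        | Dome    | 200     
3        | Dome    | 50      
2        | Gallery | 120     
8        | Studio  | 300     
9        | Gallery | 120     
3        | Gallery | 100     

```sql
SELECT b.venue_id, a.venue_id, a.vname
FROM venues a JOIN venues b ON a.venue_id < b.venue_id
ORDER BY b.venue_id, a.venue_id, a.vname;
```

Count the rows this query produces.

INNER JOIN keeps only pairs where the ON condition holds.
Matching on a.venue_id < b.venue_id.
Matched pairs: 13.
Total: 13 rows.

13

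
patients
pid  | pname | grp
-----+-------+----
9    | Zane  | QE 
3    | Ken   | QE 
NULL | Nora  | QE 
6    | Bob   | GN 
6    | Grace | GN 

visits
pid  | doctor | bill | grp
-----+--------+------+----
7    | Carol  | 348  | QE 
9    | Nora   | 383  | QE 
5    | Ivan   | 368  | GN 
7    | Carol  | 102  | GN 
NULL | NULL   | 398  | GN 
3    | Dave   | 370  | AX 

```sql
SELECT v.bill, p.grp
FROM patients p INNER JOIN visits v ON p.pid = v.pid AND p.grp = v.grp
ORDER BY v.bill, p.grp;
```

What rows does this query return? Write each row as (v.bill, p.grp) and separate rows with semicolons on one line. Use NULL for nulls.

INNER JOIN keeps only pairs where the ON condition holds.
Matching on p.pid = v.pid AND p.grp = v.grp. A NULL in a compared column never satisfies the condition.
- p row (pid=9, grp=QE): matches 1 v row(s) → 1 output row(s).
- p row (pid=3, grp=QE): no match → dropped.
- p row (pid=NULL, grp=QE): no match → dropped.
- p row (pid=6, grp=GN): no match → dropped.
- p row (pid=6, grp=GN): no match → dropped.
After projecting and ordering:
v.bill | p.grp
383 | QE

(383, QE)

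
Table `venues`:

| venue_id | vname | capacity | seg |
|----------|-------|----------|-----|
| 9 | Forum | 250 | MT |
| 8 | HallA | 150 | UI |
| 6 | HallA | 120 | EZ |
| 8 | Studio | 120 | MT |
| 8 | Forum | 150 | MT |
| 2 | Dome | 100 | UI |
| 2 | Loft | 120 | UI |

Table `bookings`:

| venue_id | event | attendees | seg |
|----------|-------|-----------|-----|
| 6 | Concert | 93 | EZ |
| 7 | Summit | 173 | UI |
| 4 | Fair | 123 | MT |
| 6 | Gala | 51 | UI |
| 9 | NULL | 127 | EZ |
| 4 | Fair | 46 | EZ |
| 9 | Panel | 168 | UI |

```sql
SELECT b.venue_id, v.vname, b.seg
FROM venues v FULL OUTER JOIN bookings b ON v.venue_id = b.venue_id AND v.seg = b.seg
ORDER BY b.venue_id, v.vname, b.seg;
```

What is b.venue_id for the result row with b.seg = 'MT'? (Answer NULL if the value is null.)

4

FULL OUTER JOIN keeps every row from both sides; unmatched rows get NULL for the other side's columns.
Matching on v.venue_id = b.venue_id AND v.seg = b.seg.
Matched pairs: 1; unmatched v rows kept: 6; unmatched b rows kept: 6.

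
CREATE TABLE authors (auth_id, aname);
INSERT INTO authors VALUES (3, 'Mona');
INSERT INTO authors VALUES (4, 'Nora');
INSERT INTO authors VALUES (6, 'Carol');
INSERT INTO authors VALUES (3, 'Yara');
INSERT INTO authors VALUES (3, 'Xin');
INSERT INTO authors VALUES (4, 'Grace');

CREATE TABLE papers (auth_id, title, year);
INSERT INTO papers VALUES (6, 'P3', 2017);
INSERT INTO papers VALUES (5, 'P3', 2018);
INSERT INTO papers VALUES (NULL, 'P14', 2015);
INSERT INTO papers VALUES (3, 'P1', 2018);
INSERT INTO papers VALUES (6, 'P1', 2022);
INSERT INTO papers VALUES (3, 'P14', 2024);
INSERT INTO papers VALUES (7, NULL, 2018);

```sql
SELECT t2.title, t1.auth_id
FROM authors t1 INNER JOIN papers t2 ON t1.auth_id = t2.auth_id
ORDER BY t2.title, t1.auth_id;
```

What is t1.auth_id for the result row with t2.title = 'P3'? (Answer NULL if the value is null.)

INNER JOIN keeps only pairs where the ON condition holds.
Matching on t1.auth_id = t2.auth_id. A NULL in a compared column never satisfies the condition.
Matched pairs: 8.

6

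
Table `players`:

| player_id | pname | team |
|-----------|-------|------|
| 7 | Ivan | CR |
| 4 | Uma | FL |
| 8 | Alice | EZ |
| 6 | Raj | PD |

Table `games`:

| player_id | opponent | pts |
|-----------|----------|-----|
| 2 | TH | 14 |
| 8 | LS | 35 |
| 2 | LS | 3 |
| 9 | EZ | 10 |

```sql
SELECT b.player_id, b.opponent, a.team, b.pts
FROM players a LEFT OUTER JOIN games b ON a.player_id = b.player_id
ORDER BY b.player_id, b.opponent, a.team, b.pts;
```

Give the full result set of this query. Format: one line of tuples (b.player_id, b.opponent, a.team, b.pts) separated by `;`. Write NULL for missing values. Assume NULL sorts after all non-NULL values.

(8, LS, EZ, 35); (NULL, NULL, CR, NULL); (NULL, NULL, FL, NULL); (NULL, NULL, PD, NULL)

LEFT JOIN keeps every row from `players`; unmatched rows get NULL for `games`'s columns.
Matching on a.player_id = b.player_id.
Matched pairs: 1; unmatched a rows kept: 3.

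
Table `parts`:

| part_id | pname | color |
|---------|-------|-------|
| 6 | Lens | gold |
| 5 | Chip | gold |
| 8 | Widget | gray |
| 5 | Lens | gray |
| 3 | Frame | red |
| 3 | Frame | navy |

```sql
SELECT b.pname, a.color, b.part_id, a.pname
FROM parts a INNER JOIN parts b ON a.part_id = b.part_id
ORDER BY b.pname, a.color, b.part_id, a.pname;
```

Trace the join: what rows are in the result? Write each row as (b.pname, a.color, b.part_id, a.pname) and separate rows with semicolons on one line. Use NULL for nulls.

INNER JOIN keeps only pairs where the ON condition holds.
Matching on a.part_id = b.part_id.
- a (part_id=6) pairs with 1 row(s) of b.
- a (part_id=5) pairs with 2 row(s) of b.
- a (part_id=8) pairs with 1 row(s) of b.
- a (part_id=5) pairs with 2 row(s) of b.
- a (part_id=3) pairs with 2 row(s) of b.
- a (part_id=3) pairs with 2 row(s) of b.
After projecting and ordering:
b.pname | a.color | b.part_id | a.pname
Chip | gold | 5 | Chip
Chip | gray | 5 | Lens
Frame | navy | 3 | Frame
Frame | navy | 3 | Frame
Frame | red | 3 | Frame
Frame | red | 3 | Frame
Lens | gold | 5 | Chip
Lens | gold | 6 | Lens
Lens | gray | 5 | Lens
Widget | gray | 8 | Widget

(Chip, gold, 5, Chip); (Chip, gray, 5, Lens); (Frame, navy, 3, Frame); (Frame, navy, 3, Frame); (Frame, red, 3, Frame); (Frame, red, 3, Frame); (Lens, gold, 5, Chip); (Lens, gold, 6, Lens); (Lens, gray, 5, Lens); (Widget, gray, 8, Widget)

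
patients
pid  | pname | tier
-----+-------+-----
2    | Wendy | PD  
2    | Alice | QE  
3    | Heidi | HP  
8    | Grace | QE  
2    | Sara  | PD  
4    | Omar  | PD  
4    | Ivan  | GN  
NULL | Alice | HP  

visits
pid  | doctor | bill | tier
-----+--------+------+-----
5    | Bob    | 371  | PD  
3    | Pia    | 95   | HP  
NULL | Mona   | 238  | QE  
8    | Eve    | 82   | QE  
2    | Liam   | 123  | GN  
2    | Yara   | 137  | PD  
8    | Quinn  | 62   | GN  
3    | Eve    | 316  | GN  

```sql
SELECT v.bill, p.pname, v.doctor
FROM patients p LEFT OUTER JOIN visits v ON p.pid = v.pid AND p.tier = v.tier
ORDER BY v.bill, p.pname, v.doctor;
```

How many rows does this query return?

8

LEFT JOIN keeps every row from `patients`; unmatched rows get NULL for `visits`'s columns.
Matching on p.pid = v.pid AND p.tier = v.tier. A NULL in a compared column never satisfies the condition.
Matched pairs: 4; unmatched p rows kept: 4.
Total: 4 matched + 4 padded = 8 rows.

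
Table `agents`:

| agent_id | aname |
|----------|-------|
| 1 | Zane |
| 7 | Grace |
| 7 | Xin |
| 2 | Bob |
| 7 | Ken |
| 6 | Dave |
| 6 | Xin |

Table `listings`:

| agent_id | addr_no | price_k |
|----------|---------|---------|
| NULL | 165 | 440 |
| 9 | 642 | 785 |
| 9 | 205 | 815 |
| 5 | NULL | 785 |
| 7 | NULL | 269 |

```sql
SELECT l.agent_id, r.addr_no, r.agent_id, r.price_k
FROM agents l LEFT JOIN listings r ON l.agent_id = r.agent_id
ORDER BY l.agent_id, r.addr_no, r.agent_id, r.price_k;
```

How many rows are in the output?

7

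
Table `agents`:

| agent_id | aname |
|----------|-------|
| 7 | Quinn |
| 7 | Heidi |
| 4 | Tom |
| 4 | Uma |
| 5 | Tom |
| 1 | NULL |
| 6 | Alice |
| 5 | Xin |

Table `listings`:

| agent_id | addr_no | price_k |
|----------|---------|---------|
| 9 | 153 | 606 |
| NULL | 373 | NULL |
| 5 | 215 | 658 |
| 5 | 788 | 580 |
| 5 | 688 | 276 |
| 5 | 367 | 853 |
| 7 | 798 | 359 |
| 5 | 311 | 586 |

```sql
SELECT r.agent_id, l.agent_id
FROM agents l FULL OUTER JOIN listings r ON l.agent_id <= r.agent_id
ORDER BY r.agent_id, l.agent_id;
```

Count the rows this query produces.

FULL OUTER JOIN keeps every row from both sides; unmatched rows get NULL for the other side's columns.
Matching on l.agent_id <= r.agent_id. A NULL in a compared column never satisfies the condition.
- l[0] agent_id=7 → 2 match(es) in r → 2 row(s).
- l[1] agent_id=7 → 2 match(es) in r → 2 row(s).
- l[2] agent_id=4 → 7 match(es) in r → 7 row(s).
- l[3] agent_id=4 → 7 match(es) in r → 7 row(s).
- l[4] agent_id=5 → 7 match(es) in r → 7 row(s).
- l[5] agent_id=1 → 7 match(es) in r → 7 row(s).
- l[6] agent_id=6 → 2 match(es) in r → 2 row(s).
- l[7] agent_id=5 → 7 match(es) in r → 7 row(s).
- 1 r row(s) had no l match → kept, l columns NULL.
Total: 41 matched + 1 padded = 42 rows.

42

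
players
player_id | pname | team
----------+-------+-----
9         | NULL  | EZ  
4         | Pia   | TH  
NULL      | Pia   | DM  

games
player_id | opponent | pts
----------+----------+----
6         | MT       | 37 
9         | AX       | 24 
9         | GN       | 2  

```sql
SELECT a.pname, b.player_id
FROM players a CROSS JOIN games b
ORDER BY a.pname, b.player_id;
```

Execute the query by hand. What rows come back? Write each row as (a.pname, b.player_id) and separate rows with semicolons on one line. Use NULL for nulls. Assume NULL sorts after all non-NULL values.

CROSS JOIN pairs every row of `players` with every row of `games`: 3 × 3 = 9 rows.

(Pia, 6); (Pia, 6); (Pia, 9); (Pia, 9); (Pia, 9); (Pia, 9); (NULL, 6); (NULL, 9); (NULL, 9)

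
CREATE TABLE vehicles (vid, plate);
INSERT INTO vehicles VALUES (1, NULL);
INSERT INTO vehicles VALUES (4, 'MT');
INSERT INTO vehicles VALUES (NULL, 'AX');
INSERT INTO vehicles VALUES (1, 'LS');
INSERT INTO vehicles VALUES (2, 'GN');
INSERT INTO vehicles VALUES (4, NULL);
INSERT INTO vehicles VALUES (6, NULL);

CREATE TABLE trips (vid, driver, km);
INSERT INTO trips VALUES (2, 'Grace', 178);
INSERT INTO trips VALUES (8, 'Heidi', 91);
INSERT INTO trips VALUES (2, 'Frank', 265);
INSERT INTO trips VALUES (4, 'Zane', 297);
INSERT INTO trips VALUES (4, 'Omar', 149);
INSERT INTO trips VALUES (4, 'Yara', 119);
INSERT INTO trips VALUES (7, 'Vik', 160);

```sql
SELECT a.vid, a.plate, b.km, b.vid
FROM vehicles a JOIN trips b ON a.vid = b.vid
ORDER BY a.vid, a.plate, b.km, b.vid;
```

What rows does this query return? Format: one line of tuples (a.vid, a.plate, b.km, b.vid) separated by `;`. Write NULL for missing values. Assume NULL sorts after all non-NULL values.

(2, GN, 178, 2); (2, GN, 265, 2); (4, MT, 119, 4); (4, MT, 149, 4); (4, MT, 297, 4); (4, NULL, 119, 4); (4, NULL, 149, 4); (4, NULL, 297, 4)

INNER JOIN keeps only pairs where the ON condition holds.
Matching on a.vid = b.vid. A NULL in a compared column never satisfies the condition.
- a (vid=1) has no partner → excluded.
- a (vid=4) pairs with 3 row(s) of b.
- a (vid=NULL) has no partner → excluded.
- a (vid=1) has no partner → excluded.
- a (vid=2) pairs with 2 row(s) of b.
- a (vid=4) pairs with 3 row(s) of b.
- a (vid=6) has no partner → excluded.
After projecting and ordering:
a.vid | a.plate | b.km | b.vid
2 | GN | 178 | 2
2 | GN | 265 | 2
4 | MT | 119 | 4
4 | MT | 149 | 4
4 | MT | 297 | 4
4 | NULL | 119 | 4
4 | NULL | 149 | 4
4 | NULL | 297 | 4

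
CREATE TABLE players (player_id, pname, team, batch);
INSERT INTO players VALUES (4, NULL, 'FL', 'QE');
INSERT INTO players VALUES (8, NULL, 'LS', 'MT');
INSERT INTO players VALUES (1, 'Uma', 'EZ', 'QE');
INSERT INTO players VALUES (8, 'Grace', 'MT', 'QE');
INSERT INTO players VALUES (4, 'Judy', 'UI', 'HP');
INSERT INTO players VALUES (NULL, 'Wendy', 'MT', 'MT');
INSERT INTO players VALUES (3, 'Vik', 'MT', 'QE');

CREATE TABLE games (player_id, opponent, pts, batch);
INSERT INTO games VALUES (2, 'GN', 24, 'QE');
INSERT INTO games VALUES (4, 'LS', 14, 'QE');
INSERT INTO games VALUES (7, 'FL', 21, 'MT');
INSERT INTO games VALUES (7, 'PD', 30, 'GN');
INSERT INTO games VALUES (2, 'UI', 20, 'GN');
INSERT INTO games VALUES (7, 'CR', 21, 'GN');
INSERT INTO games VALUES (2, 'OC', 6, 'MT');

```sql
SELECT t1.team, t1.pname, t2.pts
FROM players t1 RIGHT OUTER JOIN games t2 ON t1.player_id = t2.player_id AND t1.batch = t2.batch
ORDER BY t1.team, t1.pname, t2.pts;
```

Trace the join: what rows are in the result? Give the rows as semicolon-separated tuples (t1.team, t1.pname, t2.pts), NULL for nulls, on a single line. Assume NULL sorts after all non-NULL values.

RIGHT JOIN keeps every row from `games`; unmatched rows get NULL for `players`'s columns.
Matching on t1.player_id = t2.player_id AND t1.batch = t2.batch. A NULL in a compared column never satisfies the condition.
Matched pairs: 1; unmatched t2 rows kept: 6.

(FL, NULL, 14); (NULL, NULL, 6); (NULL, NULL, 20); (NULL, NULL, 21); (NULL, NULL, 21); (NULL, NULL, 24); (NULL, NULL, 30)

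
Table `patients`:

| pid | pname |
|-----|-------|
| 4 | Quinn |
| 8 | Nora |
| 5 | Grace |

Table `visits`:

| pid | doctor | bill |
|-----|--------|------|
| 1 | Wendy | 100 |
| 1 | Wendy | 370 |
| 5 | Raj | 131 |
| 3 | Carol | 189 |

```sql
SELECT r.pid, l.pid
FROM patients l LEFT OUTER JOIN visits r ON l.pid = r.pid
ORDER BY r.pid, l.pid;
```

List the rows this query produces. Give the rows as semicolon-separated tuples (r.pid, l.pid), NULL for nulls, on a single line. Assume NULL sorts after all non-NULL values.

(5, 5); (NULL, 4); (NULL, 8)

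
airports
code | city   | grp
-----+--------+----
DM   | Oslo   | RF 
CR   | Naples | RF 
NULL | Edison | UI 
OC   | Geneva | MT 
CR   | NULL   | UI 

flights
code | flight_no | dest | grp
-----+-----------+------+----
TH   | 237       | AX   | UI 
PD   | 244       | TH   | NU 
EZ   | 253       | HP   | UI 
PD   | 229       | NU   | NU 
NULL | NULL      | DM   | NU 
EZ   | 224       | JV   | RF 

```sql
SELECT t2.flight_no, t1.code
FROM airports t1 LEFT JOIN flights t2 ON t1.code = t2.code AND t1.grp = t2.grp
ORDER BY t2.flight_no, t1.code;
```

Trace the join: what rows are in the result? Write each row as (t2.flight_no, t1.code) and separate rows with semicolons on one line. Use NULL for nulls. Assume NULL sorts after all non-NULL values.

(NULL, CR); (NULL, CR); (NULL, DM); (NULL, OC); (NULL, NULL)

LEFT JOIN keeps every row from `airports`; unmatched rows get NULL for `flights`'s columns.
Matching on t1.code = t2.code AND t1.grp = t2.grp. A NULL in a compared column never satisfies the condition.
Matched pairs: 0; unmatched t1 rows kept: 5.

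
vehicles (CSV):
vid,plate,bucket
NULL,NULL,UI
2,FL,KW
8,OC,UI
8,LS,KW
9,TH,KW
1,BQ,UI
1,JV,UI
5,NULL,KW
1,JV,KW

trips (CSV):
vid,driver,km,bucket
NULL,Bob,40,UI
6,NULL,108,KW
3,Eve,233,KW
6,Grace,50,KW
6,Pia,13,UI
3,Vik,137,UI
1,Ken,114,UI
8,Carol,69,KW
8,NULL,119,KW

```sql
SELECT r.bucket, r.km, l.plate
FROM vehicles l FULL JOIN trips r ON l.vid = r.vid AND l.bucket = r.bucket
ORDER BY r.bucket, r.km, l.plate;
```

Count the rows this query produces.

16

FULL OUTER JOIN keeps every row from both sides; unmatched rows get NULL for the other side's columns.
Matching on l.vid = r.vid AND l.bucket = r.bucket. A NULL in a compared column never satisfies the condition.
- l (vid=NULL, bucket=UI) has no partner → padded with NULL.
- l (vid=2, bucket=KW) has no partner → padded with NULL.
- l (vid=8, bucket=UI) has no partner → padded with NULL.
- l (vid=8, bucket=KW) pairs with 2 row(s) of r.
- l (vid=9, bucket=KW) has no partner → padded with NULL.
- l (vid=1, bucket=UI) pairs with 1 row(s) of r.
- l (vid=1, bucket=UI) pairs with 1 row(s) of r.
- l (vid=5, bucket=KW) has no partner → padded with NULL.
- l (vid=1, bucket=KW) has no partner → padded with NULL.
- 6 row(s) from r found no l partner → padded with NULL.
Total: 4 matched + 12 padded = 16 rows.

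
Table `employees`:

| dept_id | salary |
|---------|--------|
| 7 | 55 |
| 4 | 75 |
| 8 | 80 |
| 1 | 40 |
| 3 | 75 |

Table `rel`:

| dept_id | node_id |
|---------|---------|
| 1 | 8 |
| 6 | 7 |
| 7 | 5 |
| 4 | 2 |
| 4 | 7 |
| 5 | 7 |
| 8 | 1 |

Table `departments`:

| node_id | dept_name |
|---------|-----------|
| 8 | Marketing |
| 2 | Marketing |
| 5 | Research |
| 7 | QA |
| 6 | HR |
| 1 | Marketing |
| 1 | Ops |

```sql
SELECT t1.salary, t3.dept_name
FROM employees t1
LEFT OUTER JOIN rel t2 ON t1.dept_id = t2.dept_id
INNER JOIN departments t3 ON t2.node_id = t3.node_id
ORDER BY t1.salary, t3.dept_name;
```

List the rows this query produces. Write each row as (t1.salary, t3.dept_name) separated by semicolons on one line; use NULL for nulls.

(40, Marketing); (55, Research); (75, Marketing); (75, QA); (80, Marketing); (80, Ops)

Evaluate left to right. First `employees t1 LEFT JOIN rel t2` on dept_id: 6 row(s).
Then INNER JOIN `departments t3` on node_id: keep only rows whose t2.node_id appears in t3.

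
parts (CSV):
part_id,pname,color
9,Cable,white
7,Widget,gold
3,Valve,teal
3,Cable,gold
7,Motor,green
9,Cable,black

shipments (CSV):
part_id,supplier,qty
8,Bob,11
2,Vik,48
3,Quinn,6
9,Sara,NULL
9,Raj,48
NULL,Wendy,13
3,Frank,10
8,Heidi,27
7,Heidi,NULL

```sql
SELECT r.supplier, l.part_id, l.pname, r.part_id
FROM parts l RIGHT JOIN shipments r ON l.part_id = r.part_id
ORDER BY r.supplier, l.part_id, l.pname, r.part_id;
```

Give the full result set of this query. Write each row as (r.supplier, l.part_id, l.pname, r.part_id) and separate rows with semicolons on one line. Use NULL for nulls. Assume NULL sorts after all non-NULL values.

(Bob, NULL, NULL, 8); (Frank, 3, Cable, 3); (Frank, 3, Valve, 3); (Heidi, 7, Motor, 7); (Heidi, 7, Widget, 7); (Heidi, NULL, NULL, 8); (Quinn, 3, Cable, 3); (Quinn, 3, Valve, 3); (Raj, 9, Cable, 9); (Raj, 9, Cable, 9); (Sara, 9, Cable, 9); (Sara, 9, Cable, 9); (Vik, NULL, NULL, 2); (Wendy, NULL, NULL, NULL)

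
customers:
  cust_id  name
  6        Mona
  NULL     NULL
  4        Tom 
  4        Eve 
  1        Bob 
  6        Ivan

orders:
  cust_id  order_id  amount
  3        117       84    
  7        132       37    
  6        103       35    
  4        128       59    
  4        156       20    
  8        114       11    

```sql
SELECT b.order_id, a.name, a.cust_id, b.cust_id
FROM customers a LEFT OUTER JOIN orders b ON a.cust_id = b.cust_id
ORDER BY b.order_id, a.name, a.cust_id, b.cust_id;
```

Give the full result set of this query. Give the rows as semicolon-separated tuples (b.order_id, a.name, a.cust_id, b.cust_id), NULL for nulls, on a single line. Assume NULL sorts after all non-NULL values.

LEFT JOIN keeps every row from `customers`; unmatched rows get NULL for `orders`'s columns.
Matching on a.cust_id = b.cust_id. A NULL in a compared column never satisfies the condition.
- a row (cust_id=6): matches 1 b row(s) → 1 output row(s).
- a row (cust_id=NULL): no match → kept, b columns NULL.
- a row (cust_id=4): matches 2 b row(s) → 2 output row(s).
- a row (cust_id=4): matches 2 b row(s) → 2 output row(s).
- a row (cust_id=1): no match → kept, b columns NULL.
- a row (cust_id=6): matches 1 b row(s) → 1 output row(s).
After projecting and ordering:
b.order_id | a.name | a.cust_id | b.cust_id
103 | Ivan | 6 | 6
103 | Mona | 6 | 6
128 | Eve | 4 | 4
128 | Tom | 4 | 4
156 | Eve | 4 | 4
156 | Tom | 4 | 4
NULL | Bob | 1 | NULL
NULL | NULL | NULL | NULL

(103, Ivan, 6, 6); (103, Mona, 6, 6); (128, Eve, 4, 4); (128, Tom, 4, 4); (156, Eve, 4, 4); (156, Tom, 4, 4); (NULL, Bob, 1, NULL); (NULL, NULL, NULL, NULL)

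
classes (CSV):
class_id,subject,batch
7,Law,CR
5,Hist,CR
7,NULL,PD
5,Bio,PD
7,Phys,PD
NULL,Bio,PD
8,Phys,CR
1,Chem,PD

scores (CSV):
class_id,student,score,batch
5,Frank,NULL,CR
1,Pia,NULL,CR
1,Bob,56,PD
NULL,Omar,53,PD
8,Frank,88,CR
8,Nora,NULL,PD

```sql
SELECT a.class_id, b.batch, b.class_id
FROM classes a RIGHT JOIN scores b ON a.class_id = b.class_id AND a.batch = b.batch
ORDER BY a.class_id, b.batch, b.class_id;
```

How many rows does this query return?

6

RIGHT JOIN keeps every row from `scores`; unmatched rows get NULL for `classes`'s columns.
Matching on a.class_id = b.class_id AND a.batch = b.batch. A NULL in a compared column never satisfies the condition.
Matched pairs: 3; unmatched b rows kept: 3.
Total: 3 matched + 3 padded = 6 rows.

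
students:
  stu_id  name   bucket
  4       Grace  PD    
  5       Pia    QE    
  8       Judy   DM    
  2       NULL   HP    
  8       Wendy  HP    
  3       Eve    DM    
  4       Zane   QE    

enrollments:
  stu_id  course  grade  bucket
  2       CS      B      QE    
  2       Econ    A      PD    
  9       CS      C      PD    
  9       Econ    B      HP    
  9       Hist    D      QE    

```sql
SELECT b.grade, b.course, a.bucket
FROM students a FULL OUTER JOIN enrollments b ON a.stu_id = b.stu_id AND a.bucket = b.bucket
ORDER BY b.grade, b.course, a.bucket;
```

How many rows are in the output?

12

FULL OUTER JOIN keeps every row from both sides; unmatched rows get NULL for the other side's columns.
Matching on a.stu_id = b.stu_id AND a.bucket = b.bucket.
Matched pairs: 0; unmatched a rows kept: 7; unmatched b rows kept: 5.
Total: 0 matched + 12 padded = 12 rows.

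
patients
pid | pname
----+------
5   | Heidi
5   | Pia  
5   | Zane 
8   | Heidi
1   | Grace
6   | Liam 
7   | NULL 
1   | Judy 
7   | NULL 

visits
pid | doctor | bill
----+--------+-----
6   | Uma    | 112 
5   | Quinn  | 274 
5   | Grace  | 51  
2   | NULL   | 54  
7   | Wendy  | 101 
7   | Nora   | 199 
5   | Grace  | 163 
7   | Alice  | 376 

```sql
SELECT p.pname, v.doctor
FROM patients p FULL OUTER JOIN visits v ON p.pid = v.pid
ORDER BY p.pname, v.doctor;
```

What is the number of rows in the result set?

20

FULL OUTER JOIN keeps every row from both sides; unmatched rows get NULL for the other side's columns.
Matching on p.pid = v.pid.
Matched pairs: 16; unmatched p rows kept: 3; unmatched v rows kept: 1.
Total: 16 matched + 4 padded = 20 rows.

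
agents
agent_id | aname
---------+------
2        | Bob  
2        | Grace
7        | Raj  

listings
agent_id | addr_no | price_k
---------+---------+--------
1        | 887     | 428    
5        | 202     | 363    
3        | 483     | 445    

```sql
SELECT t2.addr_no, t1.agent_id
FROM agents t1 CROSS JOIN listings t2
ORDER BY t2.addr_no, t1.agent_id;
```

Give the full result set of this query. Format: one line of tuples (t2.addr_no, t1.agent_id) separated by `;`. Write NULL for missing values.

CROSS JOIN pairs every row of `agents` with every row of `listings`: 3 × 3 = 9 rows.

(202, 2); (202, 2); (202, 7); (483, 2); (483, 2); (483, 7); (887, 2); (887, 2); (887, 7)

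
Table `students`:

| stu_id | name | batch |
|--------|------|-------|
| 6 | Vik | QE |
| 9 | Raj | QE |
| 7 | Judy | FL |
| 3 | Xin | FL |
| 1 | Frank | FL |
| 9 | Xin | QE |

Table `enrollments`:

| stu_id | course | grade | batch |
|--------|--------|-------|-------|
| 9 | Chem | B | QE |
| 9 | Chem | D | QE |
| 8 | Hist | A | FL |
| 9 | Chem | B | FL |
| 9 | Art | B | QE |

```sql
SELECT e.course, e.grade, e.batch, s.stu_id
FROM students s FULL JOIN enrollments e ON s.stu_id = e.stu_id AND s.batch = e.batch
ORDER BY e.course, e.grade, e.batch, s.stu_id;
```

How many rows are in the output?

FULL OUTER JOIN keeps every row from both sides; unmatched rows get NULL for the other side's columns.
Matching on s.stu_id = e.stu_id AND s.batch = e.batch.
Matched pairs: 6; unmatched s rows kept: 4; unmatched e rows kept: 2.
Total: 6 matched + 6 padded = 12 rows.

12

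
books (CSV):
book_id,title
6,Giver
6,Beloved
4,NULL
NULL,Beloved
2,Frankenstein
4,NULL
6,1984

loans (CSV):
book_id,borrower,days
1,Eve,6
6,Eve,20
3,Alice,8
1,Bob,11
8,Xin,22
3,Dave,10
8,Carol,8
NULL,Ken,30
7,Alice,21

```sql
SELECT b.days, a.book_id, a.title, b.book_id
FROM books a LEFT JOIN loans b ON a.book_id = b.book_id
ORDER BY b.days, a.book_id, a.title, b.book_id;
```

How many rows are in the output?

7

LEFT JOIN keeps every row from `books`; unmatched rows get NULL for `loans`'s columns.
Matching on a.book_id = b.book_id. A NULL in a compared column never satisfies the condition.
Matched pairs: 3; unmatched a rows kept: 4.
Total: 3 matched + 4 padded = 7 rows.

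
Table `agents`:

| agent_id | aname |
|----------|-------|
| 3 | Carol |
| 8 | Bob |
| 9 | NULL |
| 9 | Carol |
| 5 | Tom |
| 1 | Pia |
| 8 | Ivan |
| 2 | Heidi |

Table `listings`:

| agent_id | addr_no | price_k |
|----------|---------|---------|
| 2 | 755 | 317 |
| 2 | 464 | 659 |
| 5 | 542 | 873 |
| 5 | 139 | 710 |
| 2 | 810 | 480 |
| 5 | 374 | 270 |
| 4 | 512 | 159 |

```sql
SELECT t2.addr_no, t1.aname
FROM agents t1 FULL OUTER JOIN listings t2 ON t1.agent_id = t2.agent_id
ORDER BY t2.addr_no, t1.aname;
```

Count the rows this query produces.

13

FULL OUTER JOIN keeps every row from both sides; unmatched rows get NULL for the other side's columns.
Matching on t1.agent_id = t2.agent_id.
- agent_id=3: no t2 row matches, row kept with t2 columns NULL.
- agent_id=8: no t2 row matches, row kept with t2 columns NULL.
- agent_id=9: no t2 row matches, row kept with t2 columns NULL.
- agent_id=9: no t2 row matches, row kept with t2 columns NULL.
- agent_id=5: 3 matching t2 row(s), so 3 row(s) emitted.
- agent_id=1: no t2 row matches, row kept with t2 columns NULL.
- agent_id=8: no t2 row matches, row kept with t2 columns NULL.
- agent_id=2: 3 matching t2 row(s), so 3 row(s) emitted.
- 1 t2 row(s) had no t1 match → kept, t1 columns NULL.
Total: 6 matched + 7 padded = 13 rows.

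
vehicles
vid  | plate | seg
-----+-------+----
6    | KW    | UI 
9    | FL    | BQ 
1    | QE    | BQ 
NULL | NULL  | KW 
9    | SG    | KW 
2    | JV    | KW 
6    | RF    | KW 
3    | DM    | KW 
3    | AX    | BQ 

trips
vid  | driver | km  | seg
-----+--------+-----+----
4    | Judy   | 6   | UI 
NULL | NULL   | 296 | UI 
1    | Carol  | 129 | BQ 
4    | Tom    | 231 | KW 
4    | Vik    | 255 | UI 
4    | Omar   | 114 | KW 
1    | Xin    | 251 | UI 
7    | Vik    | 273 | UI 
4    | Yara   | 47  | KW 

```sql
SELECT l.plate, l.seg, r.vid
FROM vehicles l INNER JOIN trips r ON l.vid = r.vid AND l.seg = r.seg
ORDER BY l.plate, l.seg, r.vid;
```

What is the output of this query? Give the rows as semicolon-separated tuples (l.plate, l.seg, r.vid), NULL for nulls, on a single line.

(QE, BQ, 1)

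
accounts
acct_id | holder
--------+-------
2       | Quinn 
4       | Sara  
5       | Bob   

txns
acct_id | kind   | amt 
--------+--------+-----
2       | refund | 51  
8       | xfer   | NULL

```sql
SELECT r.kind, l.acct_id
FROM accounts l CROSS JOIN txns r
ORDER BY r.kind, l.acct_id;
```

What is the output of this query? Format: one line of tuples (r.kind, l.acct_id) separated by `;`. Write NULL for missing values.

CROSS JOIN pairs every row of `accounts` with every row of `txns`: 3 × 2 = 6 rows.
After projecting and ordering:
r.kind | l.acct_id
refund | 2
refund | 4
refund | 5
xfer | 2
xfer | 4
xfer | 5

(refund, 2); (refund, 4); (refund, 5); (xfer, 2); (xfer, 4); (xfer, 5)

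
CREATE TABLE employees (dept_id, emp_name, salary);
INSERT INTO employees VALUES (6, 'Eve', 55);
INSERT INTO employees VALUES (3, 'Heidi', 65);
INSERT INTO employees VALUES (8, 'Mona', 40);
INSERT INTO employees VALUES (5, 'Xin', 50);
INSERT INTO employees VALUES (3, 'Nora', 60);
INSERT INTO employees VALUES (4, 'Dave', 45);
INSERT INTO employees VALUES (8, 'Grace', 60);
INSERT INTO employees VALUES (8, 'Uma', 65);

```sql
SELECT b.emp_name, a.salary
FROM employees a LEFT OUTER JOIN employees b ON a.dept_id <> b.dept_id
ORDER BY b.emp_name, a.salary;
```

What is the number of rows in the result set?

48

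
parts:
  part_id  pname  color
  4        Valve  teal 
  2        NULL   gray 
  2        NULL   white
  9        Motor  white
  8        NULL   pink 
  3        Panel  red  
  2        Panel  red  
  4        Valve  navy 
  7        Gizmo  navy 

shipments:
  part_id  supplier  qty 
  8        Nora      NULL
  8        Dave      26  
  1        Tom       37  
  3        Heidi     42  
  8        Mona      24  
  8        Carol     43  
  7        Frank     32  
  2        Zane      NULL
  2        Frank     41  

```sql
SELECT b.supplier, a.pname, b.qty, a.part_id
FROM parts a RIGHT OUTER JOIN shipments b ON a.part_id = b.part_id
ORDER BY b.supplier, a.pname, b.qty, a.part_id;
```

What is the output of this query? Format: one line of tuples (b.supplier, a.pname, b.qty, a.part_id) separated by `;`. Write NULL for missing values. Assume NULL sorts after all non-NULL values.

(Carol, NULL, 43, 8); (Dave, NULL, 26, 8); (Frank, Gizmo, 32, 7); (Frank, Panel, 41, 2); (Frank, NULL, 41, 2); (Frank, NULL, 41, 2); (Heidi, Panel, 42, 3); (Mona, NULL, 24, 8); (Nora, NULL, NULL, 8); (Tom, NULL, 37, NULL); (Zane, Panel, NULL, 2); (Zane, NULL, NULL, 2); (Zane, NULL, NULL, 2)

RIGHT JOIN keeps every row from `shipments`; unmatched rows get NULL for `parts`'s columns.
Matching on a.part_id = b.part_id.
- a (part_id=4) has no partner in b.
- a (part_id=2) pairs with 2 row(s) of b.
- a (part_id=2) pairs with 2 row(s) of b.
- a (part_id=9) has no partner in b.
- a (part_id=8) pairs with 4 row(s) of b.
- a (part_id=3) pairs with 1 row(s) of b.
- a (part_id=2) pairs with 2 row(s) of b.
- a (part_id=4) has no partner in b.
- a (part_id=7) pairs with 1 row(s) of b.
- 1 b row(s) had no a match → kept, a columns NULL.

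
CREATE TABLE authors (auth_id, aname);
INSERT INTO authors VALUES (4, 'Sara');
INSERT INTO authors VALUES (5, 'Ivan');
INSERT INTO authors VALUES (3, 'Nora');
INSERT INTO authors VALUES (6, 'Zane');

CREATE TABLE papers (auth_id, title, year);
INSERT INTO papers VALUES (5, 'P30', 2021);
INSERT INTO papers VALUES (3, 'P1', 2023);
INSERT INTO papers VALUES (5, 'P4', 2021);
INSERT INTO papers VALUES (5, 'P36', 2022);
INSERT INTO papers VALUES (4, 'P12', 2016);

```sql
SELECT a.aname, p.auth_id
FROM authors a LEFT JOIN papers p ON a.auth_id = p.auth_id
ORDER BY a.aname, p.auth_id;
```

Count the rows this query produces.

6

LEFT JOIN keeps every row from `authors`; unmatched rows get NULL for `papers`'s columns.
Matching on a.auth_id = p.auth_id.
- a row (auth_id=4): matches 1 p row(s) → 1 output row(s).
- a row (auth_id=5): matches 3 p row(s) → 3 output row(s).
- a row (auth_id=3): matches 1 p row(s) → 1 output row(s).
- a row (auth_id=6): no match → kept, p columns NULL.
Total: 5 matched + 1 padded = 6 rows.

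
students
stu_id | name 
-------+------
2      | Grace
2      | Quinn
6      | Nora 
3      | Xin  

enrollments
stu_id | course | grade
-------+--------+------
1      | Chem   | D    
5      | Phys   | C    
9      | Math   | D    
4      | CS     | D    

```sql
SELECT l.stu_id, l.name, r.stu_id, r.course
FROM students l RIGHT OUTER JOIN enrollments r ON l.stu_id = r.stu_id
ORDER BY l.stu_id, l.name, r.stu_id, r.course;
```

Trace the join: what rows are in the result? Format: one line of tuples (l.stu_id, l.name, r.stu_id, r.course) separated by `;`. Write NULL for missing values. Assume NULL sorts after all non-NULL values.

(NULL, NULL, 1, Chem); (NULL, NULL, 4, CS); (NULL, NULL, 5, Phys); (NULL, NULL, 9, Math)

RIGHT JOIN keeps every row from `enrollments`; unmatched rows get NULL for `students`'s columns.
Matching on l.stu_id = r.stu_id.
- l row (stu_id=2): no match.
- l row (stu_id=2): no match.
- l row (stu_id=6): no match.
- l row (stu_id=3): no match.
- plus 4 unmatched r row(s), each kept with NULL l columns.
After projecting and ordering:
l.stu_id | l.name | r.stu_id | r.course
NULL | NULL | 1 | Chem
NULL | NULL | 4 | CS
NULL | NULL | 5 | Phys
NULL | NULL | 9 | Math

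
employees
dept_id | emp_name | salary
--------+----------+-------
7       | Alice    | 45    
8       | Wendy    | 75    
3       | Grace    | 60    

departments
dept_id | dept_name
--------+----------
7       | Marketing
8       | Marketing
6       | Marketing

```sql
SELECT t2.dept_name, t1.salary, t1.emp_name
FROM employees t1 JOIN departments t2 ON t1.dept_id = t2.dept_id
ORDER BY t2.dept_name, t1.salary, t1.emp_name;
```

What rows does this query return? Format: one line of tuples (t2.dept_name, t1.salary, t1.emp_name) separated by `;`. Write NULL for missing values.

(Marketing, 45, Alice); (Marketing, 75, Wendy)

INNER JOIN keeps only pairs where the ON condition holds.
Matching on t1.dept_id = t2.dept_id.
- dept_id=7: 1 matching t2 row(s), so 1 row(s) emitted.
- dept_id=8: 1 matching t2 row(s), so 1 row(s) emitted.
- dept_id=3: no matching t2 row, dropped.
After projecting and ordering:
t2.dept_name | t1.salary | t1.emp_name
Marketing | 45 | Alice
Marketing | 75 | Wendy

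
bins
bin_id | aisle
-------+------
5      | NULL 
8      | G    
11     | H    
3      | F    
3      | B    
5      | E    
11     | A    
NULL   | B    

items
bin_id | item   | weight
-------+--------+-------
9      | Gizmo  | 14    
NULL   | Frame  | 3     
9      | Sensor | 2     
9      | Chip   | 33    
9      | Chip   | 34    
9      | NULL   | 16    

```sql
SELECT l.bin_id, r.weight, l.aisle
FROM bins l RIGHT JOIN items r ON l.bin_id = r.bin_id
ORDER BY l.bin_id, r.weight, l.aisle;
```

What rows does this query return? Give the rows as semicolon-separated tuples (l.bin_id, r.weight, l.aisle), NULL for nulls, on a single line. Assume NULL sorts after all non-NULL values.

RIGHT JOIN keeps every row from `items`; unmatched rows get NULL for `bins`'s columns.
Matching on l.bin_id = r.bin_id. A NULL in a compared column never satisfies the condition.
Matched pairs: 0; unmatched r rows kept: 6.

(NULL, 2, NULL); (NULL, 3, NULL); (NULL, 14, NULL); (NULL, 16, NULL); (NULL, 33, NULL); (NULL, 34, NULL)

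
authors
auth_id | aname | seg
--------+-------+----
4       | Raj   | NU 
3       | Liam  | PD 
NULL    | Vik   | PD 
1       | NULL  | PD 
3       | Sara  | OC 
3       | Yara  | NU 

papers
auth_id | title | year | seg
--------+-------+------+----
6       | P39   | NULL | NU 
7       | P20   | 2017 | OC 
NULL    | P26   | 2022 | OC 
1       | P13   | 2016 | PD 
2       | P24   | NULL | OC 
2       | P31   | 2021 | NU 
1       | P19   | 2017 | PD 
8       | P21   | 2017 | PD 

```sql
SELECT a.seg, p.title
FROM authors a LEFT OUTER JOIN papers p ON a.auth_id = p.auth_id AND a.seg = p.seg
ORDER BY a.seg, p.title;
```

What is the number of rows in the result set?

LEFT JOIN keeps every row from `authors`; unmatched rows get NULL for `papers`'s columns.
Matching on a.auth_id = p.auth_id AND a.seg = p.seg. A NULL in a compared column never satisfies the condition.
- a row (auth_id=4, seg=NU): no match → kept, p columns NULL.
- a row (auth_id=3, seg=PD): no match → kept, p columns NULL.
- a row (auth_id=NULL, seg=PD): no match → kept, p columns NULL.
- a row (auth_id=1, seg=PD): matches 2 p row(s) → 2 output row(s).
- a row (auth_id=3, seg=OC): no match → kept, p columns NULL.
- a row (auth_id=3, seg=NU): no match → kept, p columns NULL.
Total: 2 matched + 5 padded = 7 rows.

7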